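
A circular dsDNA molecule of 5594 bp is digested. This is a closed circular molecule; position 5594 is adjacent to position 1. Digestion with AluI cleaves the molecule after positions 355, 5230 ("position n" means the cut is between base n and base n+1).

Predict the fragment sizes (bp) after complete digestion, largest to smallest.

4875, 719 bp

Circular molecule, 2 cuts → 2 fragments:
  5230 − 355 = 4875 bp
  wrap: 5594 − 5230 + 355 = 719 bp
Sorted largest to smallest: 4875, 719 bp.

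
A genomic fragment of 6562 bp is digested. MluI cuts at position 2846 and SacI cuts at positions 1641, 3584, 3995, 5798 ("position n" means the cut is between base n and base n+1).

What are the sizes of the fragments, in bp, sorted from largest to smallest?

Combined cut positions (sorted): 1641, 2846, 3584, 3995, 5798.
Linear molecule, 5 cuts → 6 fragments:
  1641 − 0 = 1641 bp
  2846 − 1641 = 1205 bp
  3584 − 2846 = 738 bp
  3995 − 3584 = 411 bp
  5798 − 3995 = 1803 bp
  6562 − 5798 = 764 bp
Sorted largest to smallest: 1803, 1641, 1205, 764, 738, 411 bp.

1803, 1641, 1205, 764, 738, 411 bp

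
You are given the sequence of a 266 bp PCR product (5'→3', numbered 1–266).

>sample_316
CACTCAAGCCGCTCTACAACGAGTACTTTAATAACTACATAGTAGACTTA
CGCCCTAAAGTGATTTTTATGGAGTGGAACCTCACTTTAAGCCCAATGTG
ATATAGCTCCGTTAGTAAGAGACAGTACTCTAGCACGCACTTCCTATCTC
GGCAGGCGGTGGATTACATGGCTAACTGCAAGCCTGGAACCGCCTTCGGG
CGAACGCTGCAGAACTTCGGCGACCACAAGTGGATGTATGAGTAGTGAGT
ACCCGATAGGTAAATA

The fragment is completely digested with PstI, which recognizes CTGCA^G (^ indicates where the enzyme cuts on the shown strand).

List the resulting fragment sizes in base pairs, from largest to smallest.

The PstI site (CTGCAG) starts at position 207.
PstI cuts after base 5 of each site (before the last base), so after position 211.
Linear molecule, 1 cut → 2 fragments:
  1–211 → 211 bp
  212–266 → 55 bp
Sorted largest to smallest: 211, 55 bp.

211, 55 bp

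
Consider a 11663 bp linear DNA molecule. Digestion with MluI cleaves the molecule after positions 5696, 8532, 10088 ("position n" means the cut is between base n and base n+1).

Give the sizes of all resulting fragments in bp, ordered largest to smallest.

Linear molecule, 3 cuts → 4 fragments:
  5696 − 0 = 5696 bp
  8532 − 5696 = 2836 bp
  10088 − 8532 = 1556 bp
  11663 − 10088 = 1575 bp
Sorted largest to smallest: 5696, 2836, 1575, 1556 bp.

5696, 2836, 1575, 1556 bp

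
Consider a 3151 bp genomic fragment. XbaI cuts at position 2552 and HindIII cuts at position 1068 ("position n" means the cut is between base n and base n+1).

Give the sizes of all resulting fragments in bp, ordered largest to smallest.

1484, 1068, 599 bp

Combined cut positions (sorted): 1068, 2552.
Linear molecule, 2 cuts → 3 fragments:
  1068 − 0 = 1068 bp
  2552 − 1068 = 1484 bp
  3151 − 2552 = 599 bp
Sorted largest to smallest: 1484, 1068, 599 bp.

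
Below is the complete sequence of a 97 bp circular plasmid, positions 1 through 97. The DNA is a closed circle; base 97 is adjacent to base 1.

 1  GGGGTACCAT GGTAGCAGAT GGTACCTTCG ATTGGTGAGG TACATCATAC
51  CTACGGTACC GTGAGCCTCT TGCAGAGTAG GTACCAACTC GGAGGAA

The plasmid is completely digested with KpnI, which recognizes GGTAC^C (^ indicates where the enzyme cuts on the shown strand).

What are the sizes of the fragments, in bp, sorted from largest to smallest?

KpnI sites (GGTACC) start at positions 3, 21, 55, 80.
KpnI cuts after base 5 of each site (before the last base), so after positions 7, 25, 59, 84.
Circular molecule, 4 cuts → 4 fragments:
  8–25 → 18 bp
  26–59 → 34 bp
  60–84 → 25 bp
  85–97 then 1–7 → 13 + 7 = 20 bp
Sorted largest to smallest: 34, 25, 20, 18 bp.

34, 25, 20, 18 bp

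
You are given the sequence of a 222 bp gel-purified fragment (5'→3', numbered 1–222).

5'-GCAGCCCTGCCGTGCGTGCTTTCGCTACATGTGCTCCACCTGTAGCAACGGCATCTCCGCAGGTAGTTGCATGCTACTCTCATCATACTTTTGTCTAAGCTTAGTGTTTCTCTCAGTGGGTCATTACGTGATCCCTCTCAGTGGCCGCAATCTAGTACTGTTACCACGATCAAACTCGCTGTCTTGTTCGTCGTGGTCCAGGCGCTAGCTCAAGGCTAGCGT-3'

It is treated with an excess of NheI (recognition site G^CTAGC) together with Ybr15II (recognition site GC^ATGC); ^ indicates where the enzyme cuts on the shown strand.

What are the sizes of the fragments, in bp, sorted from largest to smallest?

134, 70, 11, 7 bp

NheI sites (GCTAGC) start at positions 204, 215.
NheI cuts after the first base of each site, so after positions 204, 215.
The Ybr15II site (GCATGC) starts at position 69.
Ybr15II cuts after base 2 of each site, so after position 70.
Combined cut positions: 70, 204, 215.
Linear molecule, 3 cuts → 4 fragments:
  1–70 → 70 bp
  71–204 → 134 bp
  205–215 → 11 bp
  216–222 → 7 bp
Sorted largest to smallest: 134, 70, 11, 7 bp.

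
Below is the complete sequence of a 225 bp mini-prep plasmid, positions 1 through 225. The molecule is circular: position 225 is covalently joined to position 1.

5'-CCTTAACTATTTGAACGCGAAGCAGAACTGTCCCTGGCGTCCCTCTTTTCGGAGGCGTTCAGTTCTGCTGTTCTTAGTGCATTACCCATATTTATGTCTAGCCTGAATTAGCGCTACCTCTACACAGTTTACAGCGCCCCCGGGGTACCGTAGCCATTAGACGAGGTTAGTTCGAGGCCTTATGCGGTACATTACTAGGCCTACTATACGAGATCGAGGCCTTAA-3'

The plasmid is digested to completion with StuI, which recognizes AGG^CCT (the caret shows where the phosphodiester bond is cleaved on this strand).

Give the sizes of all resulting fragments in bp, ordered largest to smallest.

183, 22, 20 bp

StuI sites (AGGCCT) start at positions 175, 197, 217.
StuI cuts after base 3 of each site, so after positions 177, 199, 219.
Circular molecule, 3 cuts → 3 fragments:
  178–199 → 22 bp
  200–219 → 20 bp
  220–225 then 1–177 → 6 + 177 = 183 bp
Sorted largest to smallest: 183, 22, 20 bp.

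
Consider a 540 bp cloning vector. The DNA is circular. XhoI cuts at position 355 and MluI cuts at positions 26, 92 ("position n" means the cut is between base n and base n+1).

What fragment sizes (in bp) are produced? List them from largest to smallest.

Combined cut positions (sorted): 26, 92, 355.
Circular molecule, 3 cuts → 3 fragments:
  92 − 26 = 66 bp
  355 − 92 = 263 bp
  wrap: 540 − 355 + 26 = 211 bp
Sorted largest to smallest: 263, 211, 66 bp.

263, 211, 66 bp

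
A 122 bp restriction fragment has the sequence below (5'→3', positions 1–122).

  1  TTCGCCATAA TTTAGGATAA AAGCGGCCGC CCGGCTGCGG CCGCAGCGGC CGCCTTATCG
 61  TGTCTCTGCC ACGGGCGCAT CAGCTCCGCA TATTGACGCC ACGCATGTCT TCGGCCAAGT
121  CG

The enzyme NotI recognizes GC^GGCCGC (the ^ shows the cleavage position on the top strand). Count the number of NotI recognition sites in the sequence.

GCGGCCGC occurs starting at positions 23, 37, 46.
NotI cuts at 3 sites.

3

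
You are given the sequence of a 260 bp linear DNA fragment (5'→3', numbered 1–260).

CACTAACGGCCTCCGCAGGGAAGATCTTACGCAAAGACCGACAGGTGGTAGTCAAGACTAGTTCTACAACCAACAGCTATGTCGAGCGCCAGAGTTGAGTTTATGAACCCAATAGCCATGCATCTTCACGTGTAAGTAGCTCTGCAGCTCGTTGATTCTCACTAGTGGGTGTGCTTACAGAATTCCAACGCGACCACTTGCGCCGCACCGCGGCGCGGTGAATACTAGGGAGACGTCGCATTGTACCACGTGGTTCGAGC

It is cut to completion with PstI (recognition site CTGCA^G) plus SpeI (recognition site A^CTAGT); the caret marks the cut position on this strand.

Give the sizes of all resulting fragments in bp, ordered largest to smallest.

The PstI site (CTGCAG) starts at position 142.
PstI cuts after base 5 of each site (before the last base), so after position 146.
SpeI sites (ACTAGT) start at positions 57, 161.
SpeI cuts after the first base of each site, so after positions 57, 161.
Combined cut positions: 57, 146, 161.
Linear molecule, 3 cuts → 4 fragments:
  1–57 → 57 bp
  58–146 → 89 bp
  147–161 → 15 bp
  162–260 → 99 bp
Sorted largest to smallest: 99, 89, 57, 15 bp.

99, 89, 57, 15 bp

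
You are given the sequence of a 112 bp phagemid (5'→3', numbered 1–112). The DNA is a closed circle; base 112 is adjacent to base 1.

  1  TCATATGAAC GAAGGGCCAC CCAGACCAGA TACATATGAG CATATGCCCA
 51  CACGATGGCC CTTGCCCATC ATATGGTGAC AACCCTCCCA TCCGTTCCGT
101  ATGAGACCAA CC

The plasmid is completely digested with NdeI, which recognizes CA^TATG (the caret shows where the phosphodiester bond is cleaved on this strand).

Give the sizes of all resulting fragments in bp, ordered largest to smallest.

NdeI sites (CATATG) start at positions 2, 33, 41, 70.
NdeI cuts after base 2 of each site, so after positions 3, 34, 42, 71.
Circular molecule, 4 cuts → 4 fragments:
  4–34 → 31 bp
  35–42 → 8 bp
  43–71 → 29 bp
  72–112 then 1–3 → 41 + 3 = 44 bp
Sorted largest to smallest: 44, 31, 29, 8 bp.

44, 31, 29, 8 bp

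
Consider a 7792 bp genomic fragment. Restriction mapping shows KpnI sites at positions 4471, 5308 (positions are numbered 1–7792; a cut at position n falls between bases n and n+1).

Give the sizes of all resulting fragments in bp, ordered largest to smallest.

Linear molecule, 2 cuts → 3 fragments:
  4471 − 0 = 4471 bp
  5308 − 4471 = 837 bp
  7792 − 5308 = 2484 bp
Sorted largest to smallest: 4471, 2484, 837 bp.

4471, 2484, 837 bp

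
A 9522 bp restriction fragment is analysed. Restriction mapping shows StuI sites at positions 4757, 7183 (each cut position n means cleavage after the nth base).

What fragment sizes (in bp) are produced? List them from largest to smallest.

4757, 2426, 2339 bp

Linear molecule, 2 cuts → 3 fragments:
  4757 − 0 = 4757 bp
  7183 − 4757 = 2426 bp
  9522 − 7183 = 2339 bp
Sorted largest to smallest: 4757, 2426, 2339 bp.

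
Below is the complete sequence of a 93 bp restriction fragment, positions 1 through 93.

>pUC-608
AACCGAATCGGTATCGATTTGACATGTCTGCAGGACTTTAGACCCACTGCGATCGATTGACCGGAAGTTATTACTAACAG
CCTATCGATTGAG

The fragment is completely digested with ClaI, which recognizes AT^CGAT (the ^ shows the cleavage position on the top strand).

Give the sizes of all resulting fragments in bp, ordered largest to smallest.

39, 32, 14, 8 bp

ClaI sites (ATCGAT) start at positions 13, 52, 84.
ClaI cuts after base 2 of each site, so after positions 14, 53, 85.
Linear molecule, 3 cuts → 4 fragments:
  1–14 → 14 bp
  15–53 → 39 bp
  54–85 → 32 bp
  86–93 → 8 bp
Sorted largest to smallest: 39, 32, 14, 8 bp.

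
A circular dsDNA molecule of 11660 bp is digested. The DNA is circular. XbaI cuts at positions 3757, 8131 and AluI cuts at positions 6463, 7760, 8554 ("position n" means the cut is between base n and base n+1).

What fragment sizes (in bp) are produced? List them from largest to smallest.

6863, 2706, 1297, 423, 371 bp

Combined cut positions (sorted): 3757, 6463, 7760, 8131, 8554.
Circular molecule, 5 cuts → 5 fragments:
  6463 − 3757 = 2706 bp
  7760 − 6463 = 1297 bp
  8131 − 7760 = 371 bp
  8554 − 8131 = 423 bp
  wrap: 11660 − 8554 + 3757 = 6863 bp
Sorted largest to smallest: 6863, 2706, 1297, 423, 371 bp.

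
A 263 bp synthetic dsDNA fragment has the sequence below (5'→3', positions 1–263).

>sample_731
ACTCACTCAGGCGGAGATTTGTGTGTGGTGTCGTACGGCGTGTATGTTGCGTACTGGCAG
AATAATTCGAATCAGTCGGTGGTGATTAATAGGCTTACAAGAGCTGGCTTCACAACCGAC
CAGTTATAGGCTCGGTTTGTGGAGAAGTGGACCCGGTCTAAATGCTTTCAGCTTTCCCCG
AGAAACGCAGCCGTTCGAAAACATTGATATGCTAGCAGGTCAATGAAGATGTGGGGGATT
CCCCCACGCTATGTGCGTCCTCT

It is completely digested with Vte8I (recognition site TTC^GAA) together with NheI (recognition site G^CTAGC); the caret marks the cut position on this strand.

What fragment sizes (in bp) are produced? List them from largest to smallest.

Vte8I sites (TTCGAA) start at positions 66, 194.
Vte8I cuts after base 3 of each site, so after positions 68, 196.
The NheI site (GCTAGC) starts at position 211.
NheI cuts after the first base of each site, so after position 211.
Combined cut positions: 68, 196, 211.
Linear molecule, 3 cuts → 4 fragments:
  1–68 → 68 bp
  69–196 → 128 bp
  197–211 → 15 bp
  212–263 → 52 bp
Sorted largest to smallest: 128, 68, 52, 15 bp.

128, 68, 52, 15 bp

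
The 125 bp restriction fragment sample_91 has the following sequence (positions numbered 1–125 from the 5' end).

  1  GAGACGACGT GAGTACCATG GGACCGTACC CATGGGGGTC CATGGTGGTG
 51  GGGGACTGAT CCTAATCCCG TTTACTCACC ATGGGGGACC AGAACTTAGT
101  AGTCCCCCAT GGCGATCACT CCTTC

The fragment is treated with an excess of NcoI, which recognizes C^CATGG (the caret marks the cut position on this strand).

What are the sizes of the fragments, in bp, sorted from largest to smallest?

39, 28, 18, 16, 14, 10 bp

NcoI sites (CCATGG) start at positions 16, 30, 40, 79, 107.
NcoI cuts after the first base of each site, so after positions 16, 30, 40, 79, 107.
Linear molecule, 5 cuts → 6 fragments:
  1–16 → 16 bp
  17–30 → 14 bp
  31–40 → 10 bp
  41–79 → 39 bp
  80–107 → 28 bp
  108–125 → 18 bp
Sorted largest to smallest: 39, 28, 18, 16, 14, 10 bp.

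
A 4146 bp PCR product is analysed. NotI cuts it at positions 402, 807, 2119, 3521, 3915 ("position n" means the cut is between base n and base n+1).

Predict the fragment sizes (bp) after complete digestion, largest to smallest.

1402, 1312, 405, 402, 394, 231 bp

Linear molecule, 5 cuts → 6 fragments:
  402 − 0 = 402 bp
  807 − 402 = 405 bp
  2119 − 807 = 1312 bp
  3521 − 2119 = 1402 bp
  3915 − 3521 = 394 bp
  4146 − 3915 = 231 bp
Sorted largest to smallest: 1402, 1312, 405, 402, 394, 231 bp.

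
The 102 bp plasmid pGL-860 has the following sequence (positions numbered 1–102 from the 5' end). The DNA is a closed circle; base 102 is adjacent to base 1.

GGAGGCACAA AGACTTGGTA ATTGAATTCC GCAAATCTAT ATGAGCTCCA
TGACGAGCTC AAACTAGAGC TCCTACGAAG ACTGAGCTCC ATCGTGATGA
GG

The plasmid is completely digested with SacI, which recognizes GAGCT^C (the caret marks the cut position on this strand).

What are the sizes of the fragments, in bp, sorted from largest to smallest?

SacI sites (GAGCTC) start at positions 43, 55, 67, 84.
SacI cuts after base 5 of each site (before the last base), so after positions 47, 59, 71, 88.
Circular molecule, 4 cuts → 4 fragments:
  48–59 → 12 bp
  60–71 → 12 bp
  72–88 → 17 bp
  89–102 then 1–47 → 14 + 47 = 61 bp
Sorted largest to smallest: 61, 17, 12, 12 bp.

61, 17, 12, 12 bp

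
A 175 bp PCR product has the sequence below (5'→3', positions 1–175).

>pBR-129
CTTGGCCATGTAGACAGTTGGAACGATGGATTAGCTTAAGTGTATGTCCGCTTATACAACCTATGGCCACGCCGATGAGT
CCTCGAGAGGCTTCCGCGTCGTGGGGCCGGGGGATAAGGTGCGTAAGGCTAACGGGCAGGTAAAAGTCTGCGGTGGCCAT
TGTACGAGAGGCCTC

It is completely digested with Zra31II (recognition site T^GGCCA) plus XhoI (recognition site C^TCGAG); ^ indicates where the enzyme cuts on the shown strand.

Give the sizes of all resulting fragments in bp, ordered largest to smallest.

Zra31II sites (TGGCCA) start at positions 3, 64, 154.
Zra31II cuts after the first base of each site, so after positions 3, 64, 154.
The XhoI site (CTCGAG) starts at position 82.
XhoI cuts after the first base of each site, so after position 82.
Combined cut positions: 3, 64, 82, 154.
Linear molecule, 4 cuts → 5 fragments:
  1–3 → 3 bp
  4–64 → 61 bp
  65–82 → 18 bp
  83–154 → 72 bp
  155–175 → 21 bp
Sorted largest to smallest: 72, 61, 21, 18, 3 bp.

72, 61, 21, 18, 3 bp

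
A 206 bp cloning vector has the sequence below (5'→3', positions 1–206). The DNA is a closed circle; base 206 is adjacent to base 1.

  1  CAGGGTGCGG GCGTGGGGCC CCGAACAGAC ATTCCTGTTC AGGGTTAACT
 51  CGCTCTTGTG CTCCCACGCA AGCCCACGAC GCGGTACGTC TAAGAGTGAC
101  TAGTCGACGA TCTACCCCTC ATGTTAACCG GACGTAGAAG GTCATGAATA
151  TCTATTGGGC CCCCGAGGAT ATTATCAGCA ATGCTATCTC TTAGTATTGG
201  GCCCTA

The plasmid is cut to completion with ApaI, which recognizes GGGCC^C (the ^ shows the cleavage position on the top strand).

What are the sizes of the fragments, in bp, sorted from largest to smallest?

141, 42, 23 bp

ApaI sites (GGGCCC) start at positions 16, 157, 199.
ApaI cuts after base 5 of each site (before the last base), so after positions 20, 161, 203.
Circular molecule, 3 cuts → 3 fragments:
  21–161 → 141 bp
  162–203 → 42 bp
  204–206 then 1–20 → 3 + 20 = 23 bp
Sorted largest to smallest: 141, 42, 23 bp.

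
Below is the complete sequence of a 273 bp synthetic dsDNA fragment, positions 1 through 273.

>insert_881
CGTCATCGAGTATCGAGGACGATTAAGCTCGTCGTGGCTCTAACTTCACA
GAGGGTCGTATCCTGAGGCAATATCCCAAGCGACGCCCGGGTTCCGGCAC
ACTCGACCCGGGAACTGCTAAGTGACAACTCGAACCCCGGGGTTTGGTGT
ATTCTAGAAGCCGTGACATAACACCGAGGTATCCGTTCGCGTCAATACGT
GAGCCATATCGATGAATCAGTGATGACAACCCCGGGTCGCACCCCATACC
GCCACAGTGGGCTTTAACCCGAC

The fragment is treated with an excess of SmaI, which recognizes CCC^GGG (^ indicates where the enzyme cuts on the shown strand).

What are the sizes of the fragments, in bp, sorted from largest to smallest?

95, 88, 40, 29, 21 bp

SmaI sites (CCCGGG) start at positions 86, 107, 136, 231.
SmaI cuts after base 3 of each site, so after positions 88, 109, 138, 233.
Linear molecule, 4 cuts → 5 fragments:
  1–88 → 88 bp
  89–109 → 21 bp
  110–138 → 29 bp
  139–233 → 95 bp
  234–273 → 40 bp
Sorted largest to smallest: 95, 88, 40, 29, 21 bp.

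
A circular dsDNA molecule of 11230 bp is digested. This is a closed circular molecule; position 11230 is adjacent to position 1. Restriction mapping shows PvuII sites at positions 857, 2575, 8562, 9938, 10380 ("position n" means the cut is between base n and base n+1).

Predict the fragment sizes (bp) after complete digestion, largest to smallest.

Circular molecule, 5 cuts → 5 fragments:
  2575 − 857 = 1718 bp
  8562 − 2575 = 5987 bp
  9938 − 8562 = 1376 bp
  10380 − 9938 = 442 bp
  wrap: 11230 − 10380 + 857 = 1707 bp
Sorted largest to smallest: 5987, 1718, 1707, 1376, 442 bp.

5987, 1718, 1707, 1376, 442 bp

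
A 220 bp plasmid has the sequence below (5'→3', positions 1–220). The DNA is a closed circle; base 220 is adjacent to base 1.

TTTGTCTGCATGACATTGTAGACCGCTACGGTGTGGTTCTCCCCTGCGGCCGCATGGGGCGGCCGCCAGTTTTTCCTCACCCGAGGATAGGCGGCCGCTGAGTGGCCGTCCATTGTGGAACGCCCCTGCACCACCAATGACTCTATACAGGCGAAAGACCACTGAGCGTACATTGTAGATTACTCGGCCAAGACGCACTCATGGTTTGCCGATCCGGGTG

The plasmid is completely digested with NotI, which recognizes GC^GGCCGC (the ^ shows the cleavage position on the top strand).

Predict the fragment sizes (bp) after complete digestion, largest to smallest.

NotI sites (GCGGCCGC) start at positions 46, 59, 91.
NotI cuts after base 2 of each site, so after positions 47, 60, 92.
Circular molecule, 3 cuts → 3 fragments:
  48–60 → 13 bp
  61–92 → 32 bp
  93–220 then 1–47 → 128 + 47 = 175 bp
Sorted largest to smallest: 175, 32, 13 bp.

175, 32, 13 bp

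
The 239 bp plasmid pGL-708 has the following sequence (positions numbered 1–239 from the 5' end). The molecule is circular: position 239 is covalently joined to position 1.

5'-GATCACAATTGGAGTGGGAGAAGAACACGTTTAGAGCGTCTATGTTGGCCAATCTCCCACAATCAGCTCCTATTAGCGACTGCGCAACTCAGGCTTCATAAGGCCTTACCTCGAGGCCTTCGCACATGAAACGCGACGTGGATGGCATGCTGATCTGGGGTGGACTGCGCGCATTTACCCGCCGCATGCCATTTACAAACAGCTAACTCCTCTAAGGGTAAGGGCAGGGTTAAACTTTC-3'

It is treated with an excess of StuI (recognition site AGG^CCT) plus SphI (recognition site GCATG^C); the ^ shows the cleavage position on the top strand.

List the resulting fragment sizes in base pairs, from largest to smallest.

154, 39, 33, 13 bp

StuI sites (AGGCCT) start at positions 101, 114.
StuI cuts after base 3 of each site, so after positions 103, 116.
SphI sites (GCATGC) start at positions 145, 184.
SphI cuts after base 5 of each site (before the last base), so after positions 149, 188.
Combined cut positions: 103, 116, 149, 188.
Circular molecule, 4 cuts → 4 fragments:
  104–116 → 13 bp
  117–149 → 33 bp
  150–188 → 39 bp
  189–239 then 1–103 → 51 + 103 = 154 bp
Sorted largest to smallest: 154, 39, 33, 13 bp.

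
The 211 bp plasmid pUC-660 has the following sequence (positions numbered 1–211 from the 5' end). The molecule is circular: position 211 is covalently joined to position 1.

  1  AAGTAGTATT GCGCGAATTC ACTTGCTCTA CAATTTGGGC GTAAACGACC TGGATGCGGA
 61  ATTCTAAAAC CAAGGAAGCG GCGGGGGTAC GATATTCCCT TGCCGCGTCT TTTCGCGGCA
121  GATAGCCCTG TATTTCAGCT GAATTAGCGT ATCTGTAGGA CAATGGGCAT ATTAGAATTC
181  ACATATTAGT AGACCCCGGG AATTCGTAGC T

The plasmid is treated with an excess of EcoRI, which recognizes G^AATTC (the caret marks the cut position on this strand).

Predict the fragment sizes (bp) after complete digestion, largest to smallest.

EcoRI sites (GAATTC) start at positions 15, 59, 175, 200.
EcoRI cuts after the first base of each site, so after positions 15, 59, 175, 200.
Circular molecule, 4 cuts → 4 fragments:
  16–59 → 44 bp
  60–175 → 116 bp
  176–200 → 25 bp
  201–211 then 1–15 → 11 + 15 = 26 bp
Sorted largest to smallest: 116, 44, 26, 25 bp.

116, 44, 26, 25 bp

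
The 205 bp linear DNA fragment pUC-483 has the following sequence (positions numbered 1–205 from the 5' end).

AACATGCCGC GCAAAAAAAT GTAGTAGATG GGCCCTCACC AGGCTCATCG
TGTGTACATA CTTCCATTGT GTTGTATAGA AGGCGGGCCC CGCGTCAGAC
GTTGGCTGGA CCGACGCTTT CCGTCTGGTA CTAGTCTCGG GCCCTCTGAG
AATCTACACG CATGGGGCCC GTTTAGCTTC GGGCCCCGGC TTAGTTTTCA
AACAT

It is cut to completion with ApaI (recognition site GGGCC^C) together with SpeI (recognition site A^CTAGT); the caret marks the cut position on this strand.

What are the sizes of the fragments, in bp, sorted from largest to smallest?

55, 41, 34, 26, 20, 16, 13 bp

ApaI sites (GGGCCC) start at positions 30, 85, 139, 165, 181.
ApaI cuts after base 5 of each site (before the last base), so after positions 34, 89, 143, 169, 185.
The SpeI site (ACTAGT) starts at position 130.
SpeI cuts after the first base of each site, so after position 130.
Combined cut positions: 34, 89, 130, 143, 169, 185.
Linear molecule, 6 cuts → 7 fragments:
  1–34 → 34 bp
  35–89 → 55 bp
  90–130 → 41 bp
  131–143 → 13 bp
  144–169 → 26 bp
  170–185 → 16 bp
  186–205 → 20 bp
Sorted largest to smallest: 55, 41, 34, 26, 20, 16, 13 bp.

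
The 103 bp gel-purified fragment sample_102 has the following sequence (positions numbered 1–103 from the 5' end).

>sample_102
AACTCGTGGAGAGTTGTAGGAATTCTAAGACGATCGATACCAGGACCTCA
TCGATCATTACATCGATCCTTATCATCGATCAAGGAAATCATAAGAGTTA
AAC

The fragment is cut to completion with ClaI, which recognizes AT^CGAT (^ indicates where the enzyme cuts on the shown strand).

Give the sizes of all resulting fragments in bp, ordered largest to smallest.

ClaI sites (ATCGAT) start at positions 33, 50, 62, 75.
ClaI cuts after base 2 of each site, so after positions 34, 51, 63, 76.
Linear molecule, 4 cuts → 5 fragments:
  1–34 → 34 bp
  35–51 → 17 bp
  52–63 → 12 bp
  64–76 → 13 bp
  77–103 → 27 bp
Sorted largest to smallest: 34, 27, 17, 13, 12 bp.

34, 27, 17, 13, 12 bp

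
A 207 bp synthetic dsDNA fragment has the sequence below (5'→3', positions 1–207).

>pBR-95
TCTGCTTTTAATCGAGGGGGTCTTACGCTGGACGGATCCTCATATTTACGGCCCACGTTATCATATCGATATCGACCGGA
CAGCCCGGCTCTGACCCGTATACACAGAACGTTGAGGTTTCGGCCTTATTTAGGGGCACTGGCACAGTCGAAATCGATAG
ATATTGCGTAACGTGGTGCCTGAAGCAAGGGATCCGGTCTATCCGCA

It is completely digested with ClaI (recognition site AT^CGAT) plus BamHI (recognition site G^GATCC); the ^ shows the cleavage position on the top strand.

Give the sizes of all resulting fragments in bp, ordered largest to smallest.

88, 36, 34, 32, 17 bp

ClaI sites (ATCGAT) start at positions 65, 153.
ClaI cuts after base 2 of each site, so after positions 66, 154.
BamHI sites (GGATCC) start at positions 34, 190.
BamHI cuts after the first base of each site, so after positions 34, 190.
Combined cut positions: 34, 66, 154, 190.
Linear molecule, 4 cuts → 5 fragments:
  1–34 → 34 bp
  35–66 → 32 bp
  67–154 → 88 bp
  155–190 → 36 bp
  191–207 → 17 bp
Sorted largest to smallest: 88, 36, 34, 32, 17 bp.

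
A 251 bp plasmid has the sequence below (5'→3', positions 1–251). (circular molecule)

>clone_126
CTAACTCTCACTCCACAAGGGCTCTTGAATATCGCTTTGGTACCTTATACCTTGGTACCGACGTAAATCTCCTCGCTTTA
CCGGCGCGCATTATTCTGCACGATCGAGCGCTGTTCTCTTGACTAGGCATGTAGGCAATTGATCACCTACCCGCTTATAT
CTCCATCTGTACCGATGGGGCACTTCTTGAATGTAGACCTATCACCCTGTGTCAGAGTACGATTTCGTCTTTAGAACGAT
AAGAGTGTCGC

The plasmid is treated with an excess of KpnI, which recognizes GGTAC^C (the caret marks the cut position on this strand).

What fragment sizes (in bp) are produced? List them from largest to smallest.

236, 15 bp

KpnI sites (GGTACC) start at positions 39, 54.
KpnI cuts after base 5 of each site (before the last base), so after positions 43, 58.
Circular molecule, 2 cuts → 2 fragments:
  44–58 → 15 bp
  59–251 then 1–43 → 193 + 43 = 236 bp
Sorted largest to smallest: 236, 15 bp.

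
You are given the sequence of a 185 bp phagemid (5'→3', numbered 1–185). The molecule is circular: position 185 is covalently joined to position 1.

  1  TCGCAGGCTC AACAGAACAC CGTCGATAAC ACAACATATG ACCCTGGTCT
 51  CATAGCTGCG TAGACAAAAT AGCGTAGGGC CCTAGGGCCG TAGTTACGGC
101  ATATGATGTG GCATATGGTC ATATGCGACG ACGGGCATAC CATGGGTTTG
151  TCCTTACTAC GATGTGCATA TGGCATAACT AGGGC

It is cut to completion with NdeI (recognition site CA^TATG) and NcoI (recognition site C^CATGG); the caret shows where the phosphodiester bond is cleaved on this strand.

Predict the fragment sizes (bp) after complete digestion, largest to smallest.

NdeI sites (CATATG) start at positions 35, 100, 112, 120, 167.
NdeI cuts after base 2 of each site, so after positions 36, 101, 113, 121, 168.
The NcoI site (CCATGG) starts at position 140.
NcoI cuts after the first base of each site, so after position 140.
Combined cut positions: 36, 101, 113, 121, 140, 168.
Circular molecule, 6 cuts → 6 fragments:
  37–101 → 65 bp
  102–113 → 12 bp
  114–121 → 8 bp
  122–140 → 19 bp
  141–168 → 28 bp
  169–185 then 1–36 → 17 + 36 = 53 bp
Sorted largest to smallest: 65, 53, 28, 19, 12, 8 bp.

65, 53, 28, 19, 12, 8 bp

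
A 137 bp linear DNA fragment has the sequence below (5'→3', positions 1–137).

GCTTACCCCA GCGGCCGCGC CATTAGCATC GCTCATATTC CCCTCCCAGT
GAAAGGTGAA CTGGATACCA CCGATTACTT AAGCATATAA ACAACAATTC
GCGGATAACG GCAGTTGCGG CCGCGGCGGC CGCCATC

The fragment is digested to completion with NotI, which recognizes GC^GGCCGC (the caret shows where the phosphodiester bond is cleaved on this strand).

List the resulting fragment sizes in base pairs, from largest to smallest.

NotI sites (GCGGCCGC) start at positions 11, 117, 126.
NotI cuts after base 2 of each site, so after positions 12, 118, 127.
Linear molecule, 3 cuts → 4 fragments:
  1–12 → 12 bp
  13–118 → 106 bp
  119–127 → 9 bp
  128–137 → 10 bp
Sorted largest to smallest: 106, 12, 10, 9 bp.

106, 12, 10, 9 bp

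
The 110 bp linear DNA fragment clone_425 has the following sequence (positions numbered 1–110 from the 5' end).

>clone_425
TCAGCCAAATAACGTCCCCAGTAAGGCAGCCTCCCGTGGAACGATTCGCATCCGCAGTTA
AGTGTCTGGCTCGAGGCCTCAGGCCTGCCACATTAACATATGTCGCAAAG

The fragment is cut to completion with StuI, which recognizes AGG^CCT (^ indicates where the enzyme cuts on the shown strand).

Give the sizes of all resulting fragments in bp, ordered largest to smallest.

StuI sites (AGGCCT) start at positions 74, 81.
StuI cuts after base 3 of each site, so after positions 76, 83.
Linear molecule, 2 cuts → 3 fragments:
  1–76 → 76 bp
  77–83 → 7 bp
  84–110 → 27 bp
Sorted largest to smallest: 76, 27, 7 bp.

76, 27, 7 bp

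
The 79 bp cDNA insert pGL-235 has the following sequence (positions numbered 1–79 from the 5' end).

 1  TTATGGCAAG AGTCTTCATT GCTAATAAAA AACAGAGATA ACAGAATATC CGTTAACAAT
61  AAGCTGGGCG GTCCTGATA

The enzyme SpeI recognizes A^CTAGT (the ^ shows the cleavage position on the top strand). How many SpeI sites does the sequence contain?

No occurrence of ACTAGT is present in the sequence.
SpeI does not cut: 0 sites.

0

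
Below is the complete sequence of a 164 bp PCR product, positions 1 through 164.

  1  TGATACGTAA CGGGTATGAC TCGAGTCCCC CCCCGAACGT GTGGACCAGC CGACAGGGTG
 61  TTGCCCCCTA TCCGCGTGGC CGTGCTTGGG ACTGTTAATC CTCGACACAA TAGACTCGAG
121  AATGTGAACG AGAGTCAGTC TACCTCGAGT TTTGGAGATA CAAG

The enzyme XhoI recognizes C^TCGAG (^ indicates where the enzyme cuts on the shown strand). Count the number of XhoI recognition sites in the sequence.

3

CTCGAG occurs starting at positions 20, 115, 144.
XhoI cuts at 3 sites.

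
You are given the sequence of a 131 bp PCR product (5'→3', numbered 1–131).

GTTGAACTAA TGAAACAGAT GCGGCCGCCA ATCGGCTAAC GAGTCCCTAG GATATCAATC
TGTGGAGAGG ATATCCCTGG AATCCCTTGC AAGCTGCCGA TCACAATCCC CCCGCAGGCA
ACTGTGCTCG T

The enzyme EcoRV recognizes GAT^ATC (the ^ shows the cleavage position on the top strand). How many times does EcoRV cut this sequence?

GATATC occurs starting at positions 51, 70.
EcoRV cuts at 2 sites.

2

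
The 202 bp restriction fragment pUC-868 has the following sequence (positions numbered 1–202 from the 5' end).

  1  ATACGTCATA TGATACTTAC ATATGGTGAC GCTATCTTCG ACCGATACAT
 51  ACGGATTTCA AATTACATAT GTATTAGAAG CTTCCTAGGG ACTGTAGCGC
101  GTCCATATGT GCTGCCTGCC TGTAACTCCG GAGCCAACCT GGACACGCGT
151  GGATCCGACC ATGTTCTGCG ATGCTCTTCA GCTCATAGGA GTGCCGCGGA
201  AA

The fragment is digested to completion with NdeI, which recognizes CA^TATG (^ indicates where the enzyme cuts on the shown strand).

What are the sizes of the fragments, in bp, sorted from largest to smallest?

97, 46, 38, 13, 8 bp

NdeI sites (CATATG) start at positions 7, 20, 66, 104.
NdeI cuts after base 2 of each site, so after positions 8, 21, 67, 105.
Linear molecule, 4 cuts → 5 fragments:
  1–8 → 8 bp
  9–21 → 13 bp
  22–67 → 46 bp
  68–105 → 38 bp
  106–202 → 97 bp
Sorted largest to smallest: 97, 46, 38, 13, 8 bp.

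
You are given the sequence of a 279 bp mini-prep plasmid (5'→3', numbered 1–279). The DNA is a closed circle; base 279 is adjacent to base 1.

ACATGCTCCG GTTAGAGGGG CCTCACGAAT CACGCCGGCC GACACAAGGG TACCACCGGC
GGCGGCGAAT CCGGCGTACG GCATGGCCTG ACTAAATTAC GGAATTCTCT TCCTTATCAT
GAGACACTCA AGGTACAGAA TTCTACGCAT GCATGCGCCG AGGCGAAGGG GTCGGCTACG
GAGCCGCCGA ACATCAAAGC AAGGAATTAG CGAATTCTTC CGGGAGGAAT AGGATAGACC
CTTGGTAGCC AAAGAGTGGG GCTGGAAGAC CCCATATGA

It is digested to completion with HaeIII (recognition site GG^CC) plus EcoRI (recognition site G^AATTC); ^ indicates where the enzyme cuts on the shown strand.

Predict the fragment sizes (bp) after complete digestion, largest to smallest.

HaeIII sites (GGCC) start at positions 19, 37, 85.
HaeIII cuts after base 2 of each site, so after positions 20, 38, 86.
EcoRI sites (GAATTC) start at positions 102, 138, 212.
EcoRI cuts after the first base of each site, so after positions 102, 138, 212.
Combined cut positions: 20, 38, 86, 102, 138, 212.
Circular molecule, 6 cuts → 6 fragments:
  21–38 → 18 bp
  39–86 → 48 bp
  87–102 → 16 bp
  103–138 → 36 bp
  139–212 → 74 bp
  213–279 then 1–20 → 67 + 20 = 87 bp
Sorted largest to smallest: 87, 74, 48, 36, 18, 16 bp.

87, 74, 48, 36, 18, 16 bp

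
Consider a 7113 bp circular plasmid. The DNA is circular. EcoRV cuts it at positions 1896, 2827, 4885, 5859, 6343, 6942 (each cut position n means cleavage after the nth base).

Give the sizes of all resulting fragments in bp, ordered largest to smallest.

Circular molecule, 6 cuts → 6 fragments:
  2827 − 1896 = 931 bp
  4885 − 2827 = 2058 bp
  5859 − 4885 = 974 bp
  6343 − 5859 = 484 bp
  6942 − 6343 = 599 bp
  wrap: 7113 − 6942 + 1896 = 2067 bp
Sorted largest to smallest: 2067, 2058, 974, 931, 599, 484 bp.

2067, 2058, 974, 931, 599, 484 bp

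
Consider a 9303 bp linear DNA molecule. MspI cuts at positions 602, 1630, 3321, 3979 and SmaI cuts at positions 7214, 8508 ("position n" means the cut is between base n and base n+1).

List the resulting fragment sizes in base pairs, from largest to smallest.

Combined cut positions (sorted): 602, 1630, 3321, 3979, 7214, 8508.
Linear molecule, 6 cuts → 7 fragments:
  602 − 0 = 602 bp
  1630 − 602 = 1028 bp
  3321 − 1630 = 1691 bp
  3979 − 3321 = 658 bp
  7214 − 3979 = 3235 bp
  8508 − 7214 = 1294 bp
  9303 − 8508 = 795 bp
Sorted largest to smallest: 3235, 1691, 1294, 1028, 795, 658, 602 bp.

3235, 1691, 1294, 1028, 795, 658, 602 bp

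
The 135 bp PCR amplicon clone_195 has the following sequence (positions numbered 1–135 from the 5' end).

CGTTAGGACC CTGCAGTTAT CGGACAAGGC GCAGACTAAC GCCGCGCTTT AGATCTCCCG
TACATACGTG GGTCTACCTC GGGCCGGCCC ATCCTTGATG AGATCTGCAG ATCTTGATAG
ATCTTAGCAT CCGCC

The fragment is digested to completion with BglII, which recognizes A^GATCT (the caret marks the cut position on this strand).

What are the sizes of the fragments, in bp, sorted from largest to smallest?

51, 50, 16, 10, 8 bp

BglII sites (AGATCT) start at positions 51, 101, 109, 119.
BglII cuts after the first base of each site, so after positions 51, 101, 109, 119.
Linear molecule, 4 cuts → 5 fragments:
  1–51 → 51 bp
  52–101 → 50 bp
  102–109 → 8 bp
  110–119 → 10 bp
  120–135 → 16 bp
Sorted largest to smallest: 51, 50, 16, 10, 8 bp.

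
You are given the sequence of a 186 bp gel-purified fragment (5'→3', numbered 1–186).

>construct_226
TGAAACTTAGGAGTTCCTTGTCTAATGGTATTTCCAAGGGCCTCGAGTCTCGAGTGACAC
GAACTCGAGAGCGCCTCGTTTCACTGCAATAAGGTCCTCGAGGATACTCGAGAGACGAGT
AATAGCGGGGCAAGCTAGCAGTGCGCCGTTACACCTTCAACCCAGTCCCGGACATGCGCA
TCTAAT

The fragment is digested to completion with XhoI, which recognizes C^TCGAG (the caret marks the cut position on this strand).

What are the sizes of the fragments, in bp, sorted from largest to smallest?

XhoI sites (CTCGAG) start at positions 42, 49, 64, 97, 107.
XhoI cuts after the first base of each site, so after positions 42, 49, 64, 97, 107.
Linear molecule, 5 cuts → 6 fragments:
  1–42 → 42 bp
  43–49 → 7 bp
  50–64 → 15 bp
  65–97 → 33 bp
  98–107 → 10 bp
  108–186 → 79 bp
Sorted largest to smallest: 79, 42, 33, 15, 10, 7 bp.

79, 42, 33, 15, 10, 7 bp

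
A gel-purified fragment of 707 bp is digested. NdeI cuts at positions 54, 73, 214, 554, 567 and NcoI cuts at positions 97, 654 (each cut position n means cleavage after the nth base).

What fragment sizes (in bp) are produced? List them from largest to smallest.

Combined cut positions (sorted): 54, 73, 97, 214, 554, 567, 654.
Linear molecule, 7 cuts → 8 fragments:
  54 − 0 = 54 bp
  73 − 54 = 19 bp
  97 − 73 = 24 bp
  214 − 97 = 117 bp
  554 − 214 = 340 bp
  567 − 554 = 13 bp
  654 − 567 = 87 bp
  707 − 654 = 53 bp
Sorted largest to smallest: 340, 117, 87, 54, 53, 24, 19, 13 bp.

340, 117, 87, 54, 53, 24, 19, 13 bp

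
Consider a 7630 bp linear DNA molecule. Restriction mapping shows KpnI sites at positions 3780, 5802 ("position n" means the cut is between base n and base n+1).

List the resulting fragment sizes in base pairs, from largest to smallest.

3780, 2022, 1828 bp

Linear molecule, 2 cuts → 3 fragments:
  3780 − 0 = 3780 bp
  5802 − 3780 = 2022 bp
  7630 − 5802 = 1828 bp
Sorted largest to smallest: 3780, 2022, 1828 bp.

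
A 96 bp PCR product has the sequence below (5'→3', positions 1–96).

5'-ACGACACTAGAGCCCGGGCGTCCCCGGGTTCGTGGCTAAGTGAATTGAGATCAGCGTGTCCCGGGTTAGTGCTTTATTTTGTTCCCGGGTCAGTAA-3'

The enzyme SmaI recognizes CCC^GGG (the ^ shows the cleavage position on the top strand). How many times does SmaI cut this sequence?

CCCGGG occurs starting at positions 13, 23, 60, 84.
SmaI cuts at 4 sites.

4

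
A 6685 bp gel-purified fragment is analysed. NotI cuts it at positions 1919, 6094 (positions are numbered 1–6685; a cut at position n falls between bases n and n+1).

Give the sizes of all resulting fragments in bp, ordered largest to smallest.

4175, 1919, 591 bp

Linear molecule, 2 cuts → 3 fragments:
  1919 − 0 = 1919 bp
  6094 − 1919 = 4175 bp
  6685 − 6094 = 591 bp
Sorted largest to smallest: 4175, 1919, 591 bp.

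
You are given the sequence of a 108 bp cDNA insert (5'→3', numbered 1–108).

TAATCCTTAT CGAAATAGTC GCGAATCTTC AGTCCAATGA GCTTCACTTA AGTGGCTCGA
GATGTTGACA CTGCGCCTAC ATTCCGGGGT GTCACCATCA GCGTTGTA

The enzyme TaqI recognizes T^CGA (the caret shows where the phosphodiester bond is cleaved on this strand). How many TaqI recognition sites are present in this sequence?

TCGA occurs starting at positions 10, 57.
TaqI cuts at 2 sites.

2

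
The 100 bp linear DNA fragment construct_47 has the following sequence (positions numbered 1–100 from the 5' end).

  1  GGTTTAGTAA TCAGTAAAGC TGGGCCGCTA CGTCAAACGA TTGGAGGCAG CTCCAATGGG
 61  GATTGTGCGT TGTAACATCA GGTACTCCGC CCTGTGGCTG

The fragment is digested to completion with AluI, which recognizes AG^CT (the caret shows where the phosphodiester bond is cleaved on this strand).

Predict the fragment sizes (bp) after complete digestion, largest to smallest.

AluI sites (AGCT) start at positions 18, 49.
AluI cuts after base 2 of each site, so after positions 19, 50.
Linear molecule, 2 cuts → 3 fragments:
  1–19 → 19 bp
  20–50 → 31 bp
  51–100 → 50 bp
Sorted largest to smallest: 50, 31, 19 bp.

50, 31, 19 bp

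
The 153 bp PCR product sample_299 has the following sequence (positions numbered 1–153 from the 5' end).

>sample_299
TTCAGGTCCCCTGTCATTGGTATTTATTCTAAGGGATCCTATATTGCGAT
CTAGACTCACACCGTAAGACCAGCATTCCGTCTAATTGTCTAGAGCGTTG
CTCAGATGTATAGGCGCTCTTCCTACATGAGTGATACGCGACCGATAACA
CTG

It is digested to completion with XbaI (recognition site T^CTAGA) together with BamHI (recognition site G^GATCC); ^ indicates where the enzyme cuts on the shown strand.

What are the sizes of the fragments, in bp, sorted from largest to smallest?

64, 39, 34, 16 bp

XbaI sites (TCTAGA) start at positions 50, 89.
XbaI cuts after the first base of each site, so after positions 50, 89.
The BamHI site (GGATCC) starts at position 34.
BamHI cuts after the first base of each site, so after position 34.
Combined cut positions: 34, 50, 89.
Linear molecule, 3 cuts → 4 fragments:
  1–34 → 34 bp
  35–50 → 16 bp
  51–89 → 39 bp
  90–153 → 64 bp
Sorted largest to smallest: 64, 39, 34, 16 bp.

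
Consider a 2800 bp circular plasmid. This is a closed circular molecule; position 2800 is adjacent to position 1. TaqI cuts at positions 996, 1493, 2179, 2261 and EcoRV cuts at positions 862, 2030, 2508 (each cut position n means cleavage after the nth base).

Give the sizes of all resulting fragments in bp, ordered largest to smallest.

1154, 537, 497, 247, 149, 134, 82 bp

Combined cut positions (sorted): 862, 996, 1493, 2030, 2179, 2261, 2508.
Circular molecule, 7 cuts → 7 fragments:
  996 − 862 = 134 bp
  1493 − 996 = 497 bp
  2030 − 1493 = 537 bp
  2179 − 2030 = 149 bp
  2261 − 2179 = 82 bp
  2508 − 2261 = 247 bp
  wrap: 2800 − 2508 + 862 = 1154 bp
Sorted largest to smallest: 1154, 537, 497, 247, 149, 134, 82 bp.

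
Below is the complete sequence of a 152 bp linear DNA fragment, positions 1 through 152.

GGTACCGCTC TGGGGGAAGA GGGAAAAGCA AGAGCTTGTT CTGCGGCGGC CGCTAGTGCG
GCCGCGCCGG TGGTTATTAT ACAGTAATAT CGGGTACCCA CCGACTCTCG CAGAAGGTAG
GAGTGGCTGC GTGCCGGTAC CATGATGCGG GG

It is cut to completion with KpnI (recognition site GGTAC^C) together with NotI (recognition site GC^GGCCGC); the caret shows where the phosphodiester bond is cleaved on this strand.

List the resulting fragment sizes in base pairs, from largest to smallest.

KpnI sites (GGTACC) start at positions 1, 93, 136.
KpnI cuts after base 5 of each site (before the last base), so after positions 5, 97, 140.
NotI sites (GCGGCCGC) start at positions 46, 58.
NotI cuts after base 2 of each site, so after positions 47, 59.
Combined cut positions: 5, 47, 59, 97, 140.
Linear molecule, 5 cuts → 6 fragments:
  1–5 → 5 bp
  6–47 → 42 bp
  48–59 → 12 bp
  60–97 → 38 bp
  98–140 → 43 bp
  141–152 → 12 bp
Sorted largest to smallest: 43, 42, 38, 12, 12, 5 bp.

43, 42, 38, 12, 12, 5 bp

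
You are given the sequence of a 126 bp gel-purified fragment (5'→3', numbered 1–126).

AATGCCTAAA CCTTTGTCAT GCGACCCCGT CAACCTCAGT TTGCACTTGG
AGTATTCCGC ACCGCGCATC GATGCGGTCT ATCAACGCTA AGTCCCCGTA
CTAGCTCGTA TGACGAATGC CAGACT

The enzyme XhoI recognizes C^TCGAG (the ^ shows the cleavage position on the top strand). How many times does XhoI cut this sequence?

No occurrence of CTCGAG is present in the sequence.
XhoI does not cut: 0 sites.

0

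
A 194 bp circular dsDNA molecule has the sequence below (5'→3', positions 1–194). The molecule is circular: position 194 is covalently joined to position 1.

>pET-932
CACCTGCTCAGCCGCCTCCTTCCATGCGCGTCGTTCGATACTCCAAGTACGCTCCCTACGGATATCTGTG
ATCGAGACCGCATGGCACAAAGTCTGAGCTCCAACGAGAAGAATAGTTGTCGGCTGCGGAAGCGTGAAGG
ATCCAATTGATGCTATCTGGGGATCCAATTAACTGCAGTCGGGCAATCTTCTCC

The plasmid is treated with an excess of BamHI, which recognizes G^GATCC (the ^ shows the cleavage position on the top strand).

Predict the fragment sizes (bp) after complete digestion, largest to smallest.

172, 22 bp

BamHI sites (GGATCC) start at positions 139, 161.
BamHI cuts after the first base of each site, so after positions 139, 161.
Circular molecule, 2 cuts → 2 fragments:
  140–161 → 22 bp
  162–194 then 1–139 → 33 + 139 = 172 bp
Sorted largest to smallest: 172, 22 bp.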